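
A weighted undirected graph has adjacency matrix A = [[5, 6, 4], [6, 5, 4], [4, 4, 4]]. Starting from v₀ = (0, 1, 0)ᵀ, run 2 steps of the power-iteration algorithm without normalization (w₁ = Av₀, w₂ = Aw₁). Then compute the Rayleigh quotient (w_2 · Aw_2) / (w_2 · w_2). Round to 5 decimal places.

14.15152

w1 = Av₀ = (6, 5, 4)
w2 = Aw1 = (76, 77, 60)
Aw2 = (1082, 1081, 852)
w2·Aw2 = 76·1082 + 77·1081 + 60·852 = 216589; w2·w2 = 76·76 + 77·77 + 60·60 = 15305
λ ≈ 216589/15305 = 14.15152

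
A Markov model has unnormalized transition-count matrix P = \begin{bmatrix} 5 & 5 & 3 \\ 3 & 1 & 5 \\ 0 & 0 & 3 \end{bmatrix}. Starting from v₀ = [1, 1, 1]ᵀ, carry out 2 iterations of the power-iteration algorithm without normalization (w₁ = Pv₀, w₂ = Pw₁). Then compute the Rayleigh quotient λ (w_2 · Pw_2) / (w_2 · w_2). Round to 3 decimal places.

w1 = Pv₀ = (5·1 + 5·1 + 3·1; 3·1 + 1·1 + 5·1; 0·1 + 0·1 + 3·1) = (13, 9, 3)
w2 = Pw1 = (5·13 + 5·9 + 3·3; 3·13 + 1·9 + 5·3; 0·13 + 0·9 + 3·3) = (119, 63, 9)
Pw2 = (937, 465, 27)
w2·Pw2 = 119·937 + 63·465 + 9·27 = 141041; w2·w2 = 119·119 + 63·63 + 9·9 = 18211
λ ≈ 141041/18211 = 7.745

7.745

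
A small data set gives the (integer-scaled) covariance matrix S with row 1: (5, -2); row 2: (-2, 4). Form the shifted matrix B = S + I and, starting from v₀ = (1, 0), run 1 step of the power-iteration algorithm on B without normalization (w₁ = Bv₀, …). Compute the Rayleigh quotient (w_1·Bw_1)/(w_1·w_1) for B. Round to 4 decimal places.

B = S + I has rows (6, -2); (-2, 5)
w1 = Bv₀ = (6·1 + (-2)·0; (-2)·1 + 5·0) = (6, -2)
Bw1 = (40, -22)
w1·Bw1 = 284; w1·w1 = 40; μ ≈ 284/40 = 7.1000

7.1000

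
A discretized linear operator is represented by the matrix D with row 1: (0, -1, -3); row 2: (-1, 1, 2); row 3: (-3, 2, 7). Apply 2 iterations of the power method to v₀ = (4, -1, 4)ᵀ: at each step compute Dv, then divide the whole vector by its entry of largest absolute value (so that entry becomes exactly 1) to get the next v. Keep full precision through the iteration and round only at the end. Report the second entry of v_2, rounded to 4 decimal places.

Dv0 = (-11.00000, 3.00000, 14.00000); divide by 14.00000 → v1 = (-0.78571, 0.21429, 1.00000)
Dv1 = (-3.21429, 3.00000, 9.78571); divide by 9.78571 → v2 = (-0.32847, 0.30657, 1.00000)
Requested entry of v2: 42/137 = 0.3066

0.3066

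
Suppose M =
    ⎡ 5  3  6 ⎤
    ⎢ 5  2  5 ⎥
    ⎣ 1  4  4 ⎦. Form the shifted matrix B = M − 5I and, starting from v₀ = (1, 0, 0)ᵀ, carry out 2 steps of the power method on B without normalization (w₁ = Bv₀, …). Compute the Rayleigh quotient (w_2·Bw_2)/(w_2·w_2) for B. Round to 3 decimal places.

B = M − 5I has rows (0, 3, 6); (5, -3, 5); (1, 4, -1)
w1 = Bv₀ = (0·1 + 3·0 + 6·0; 5·1 + (-3)·0 + 5·0; 1·1 + 4·0 + (-1)·0) = (0, 5, 1)
w2 = Bw1 = (0·0 + 3·5 + 6·1; 5·0 + (-3)·5 + 5·1; 1·0 + 4·5 + (-1)·1) = (21, -10, 19)
Bw2 = (84, 230, -38)
w2·Bw2 = -1258; w2·w2 = 902; μ ≈ -1258/902 = -1.395

-1.395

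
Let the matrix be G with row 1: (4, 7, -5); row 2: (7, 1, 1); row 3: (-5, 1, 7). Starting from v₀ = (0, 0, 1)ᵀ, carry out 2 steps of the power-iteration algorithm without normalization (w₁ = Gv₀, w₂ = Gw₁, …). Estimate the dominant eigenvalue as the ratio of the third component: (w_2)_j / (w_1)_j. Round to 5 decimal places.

w1 = Gv₀ = (-5, 1, 7)
w2 = Gw1 = (-48, -27, 75)
Ratio at component: 75 / 7 = 10.71429

λ ≈ 10.71429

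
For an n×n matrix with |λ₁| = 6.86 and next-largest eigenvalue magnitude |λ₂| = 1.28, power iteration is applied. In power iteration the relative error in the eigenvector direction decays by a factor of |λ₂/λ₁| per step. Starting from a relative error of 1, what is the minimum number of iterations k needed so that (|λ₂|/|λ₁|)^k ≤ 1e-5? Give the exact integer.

7

|λ₂/λ₁| = 1.28/6.86 = 0.18659
Need k ≥ ln(1e-5) / ln(0.18659) = -11.5129 / -1.6788 ≈ 6.858
Smallest integer k satisfying the bound: 7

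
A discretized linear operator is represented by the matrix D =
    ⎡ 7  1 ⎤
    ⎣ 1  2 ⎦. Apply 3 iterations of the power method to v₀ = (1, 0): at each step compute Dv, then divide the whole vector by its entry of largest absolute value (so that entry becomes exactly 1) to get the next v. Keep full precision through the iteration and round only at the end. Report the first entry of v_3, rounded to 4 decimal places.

1.0000

Dv0 = (7.00000, 1.00000); divide by 7.00000 → v1 = (1.00000, 0.14286)
Dv1 = (7.14286, 1.28571); divide by 7.14286 → v2 = (1.00000, 0.18000)
Dv2 = (7.18000, 1.36000); divide by 7.18000 → v3 = (1.00000, 0.18942)
Requested entry of v3: 359/359 = 1.0000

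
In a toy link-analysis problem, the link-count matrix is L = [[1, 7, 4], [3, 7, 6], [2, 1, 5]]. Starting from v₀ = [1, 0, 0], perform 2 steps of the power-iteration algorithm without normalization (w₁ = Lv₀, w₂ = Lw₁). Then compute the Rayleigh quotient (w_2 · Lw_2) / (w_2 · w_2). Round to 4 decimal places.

w1 = Lv₀ = (1·1 + 7·0 + 4·0; 3·1 + 7·0 + 6·0; 2·1 + 1·0 + 5·0) = (1, 3, 2)
w2 = Lw1 = (1·1 + 7·3 + 4·2; 3·1 + 7·3 + 6·2; 2·1 + 1·3 + 5·2) = (30, 36, 15)
Lw2 = (342, 432, 171)
w2·Lw2 = 30·342 + 36·432 + 15·171 = 28377; w2·w2 = 30·30 + 36·36 + 15·15 = 2421
λ ≈ 28377/2421 = 11.7212

λ ≈ 11.7212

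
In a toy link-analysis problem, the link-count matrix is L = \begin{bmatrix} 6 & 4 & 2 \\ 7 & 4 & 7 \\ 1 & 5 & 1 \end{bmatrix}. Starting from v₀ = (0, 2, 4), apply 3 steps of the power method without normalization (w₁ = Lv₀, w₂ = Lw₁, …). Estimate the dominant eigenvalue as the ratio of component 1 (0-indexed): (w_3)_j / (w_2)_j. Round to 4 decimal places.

w1 = Lv₀ = (6·0 + 4·2 + 2·4; 7·0 + 4·2 + 7·4; 1·0 + 5·2 + 1·4) = (16, 36, 14)
w2 = Lw1 = (6·16 + 4·36 + 2·14; 7·16 + 4·36 + 7·14; 1·16 + 5·36 + 1·14) = (268, 354, 210)
w3 = Lw2 = (3444, 4762, 2248)
Ratio at component: 4762 / 354 = 13.4520

λ ≈ 13.4520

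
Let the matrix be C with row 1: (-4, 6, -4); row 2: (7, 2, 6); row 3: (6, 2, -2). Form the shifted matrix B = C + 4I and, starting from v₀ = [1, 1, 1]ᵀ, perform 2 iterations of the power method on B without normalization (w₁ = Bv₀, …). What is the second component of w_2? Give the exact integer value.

B = C + 4I has rows (0, 6, -4); (7, 6, 6); (6, 2, 2)
w1 = Bv₀ = (2, 19, 10)
w2 = Bw1 = (74, 188, 70)
Requested component of w2: 188

188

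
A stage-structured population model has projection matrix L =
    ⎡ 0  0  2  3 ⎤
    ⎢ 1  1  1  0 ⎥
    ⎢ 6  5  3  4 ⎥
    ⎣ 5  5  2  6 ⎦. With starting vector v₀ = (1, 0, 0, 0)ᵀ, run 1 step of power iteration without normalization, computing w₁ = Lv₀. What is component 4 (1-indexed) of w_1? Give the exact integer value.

w1 = Lv₀ = (0, 1, 6, 5)
The requested component of w1 is 5.

5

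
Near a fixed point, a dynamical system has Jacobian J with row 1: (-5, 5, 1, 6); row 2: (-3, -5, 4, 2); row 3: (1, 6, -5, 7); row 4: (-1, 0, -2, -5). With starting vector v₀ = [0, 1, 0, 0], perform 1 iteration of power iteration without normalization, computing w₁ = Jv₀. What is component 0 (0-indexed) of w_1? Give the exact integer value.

5

w1 = Jv₀ = (5, -5, 6, 0)
The requested component of w1 is 5.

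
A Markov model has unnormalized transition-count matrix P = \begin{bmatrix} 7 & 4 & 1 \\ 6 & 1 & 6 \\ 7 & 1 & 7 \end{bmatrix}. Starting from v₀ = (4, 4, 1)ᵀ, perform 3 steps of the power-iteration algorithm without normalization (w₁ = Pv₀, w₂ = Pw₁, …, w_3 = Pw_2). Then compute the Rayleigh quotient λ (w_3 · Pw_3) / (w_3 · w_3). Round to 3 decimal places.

13.063

w1 = Pv₀ = (45, 34, 39)
w2 = Pw1 = (490, 538, 622)
w3 = Pw2 = (6204, 7210, 8322)
Pw3 = (80590, 94366, 108892)
w3·Pw3 = 6204·80590 + 7210·94366 + 8322·108892 = 2086558444; w3·w3 = 6204·6204 + 7210·7210 + 8322·8322 = 159729400
λ ≈ 2086558444/159729400 = 13.063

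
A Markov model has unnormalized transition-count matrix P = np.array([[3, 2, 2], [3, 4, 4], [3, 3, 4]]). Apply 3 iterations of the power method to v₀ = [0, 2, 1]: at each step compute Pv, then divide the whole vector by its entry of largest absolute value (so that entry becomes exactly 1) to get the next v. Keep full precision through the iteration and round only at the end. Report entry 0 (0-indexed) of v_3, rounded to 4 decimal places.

Pv0 = (6.00000, 12.00000, 10.00000); divide by 12.00000 → v1 = (0.50000, 1.00000, 0.83333)
Pv1 = (5.16667, 8.83333, 7.83333); divide by 8.83333 → v2 = (0.58491, 1.00000, 0.88679)
Pv2 = (5.52830, 9.30189, 8.30189); divide by 9.30189 → v3 = (0.59432, 1.00000, 0.89249)
Requested entry of v3: 586/986 = 0.5943

0.5943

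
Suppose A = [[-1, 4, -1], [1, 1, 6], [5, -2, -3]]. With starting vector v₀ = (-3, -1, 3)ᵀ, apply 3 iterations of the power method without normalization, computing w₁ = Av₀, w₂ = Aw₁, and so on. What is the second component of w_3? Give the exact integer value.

68

w1 = Av₀ = (-4, 14, -22)
w2 = Aw1 = (82, -122, 18)
w3 = Aw2 = (-588, 68, 600)
The requested component of w3 is 68.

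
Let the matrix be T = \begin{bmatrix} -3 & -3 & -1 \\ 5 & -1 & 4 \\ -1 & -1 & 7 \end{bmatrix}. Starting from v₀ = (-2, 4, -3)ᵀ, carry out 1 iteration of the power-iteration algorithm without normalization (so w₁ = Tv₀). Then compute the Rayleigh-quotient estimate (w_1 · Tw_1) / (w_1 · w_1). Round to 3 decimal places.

λ ≈ 3.964

w1 = Tv₀ = ((-3)·(-2) + (-3)·4 + (-1)·(-3); 5·(-2) + (-1)·4 + 4·(-3); (-1)·(-2) + (-1)·4 + 7·(-3)) = (-3, -26, -23)
Tw1 = (110, -81, -132)
w1·Tw1 = (-3)·110 + (-26)·(-81) + (-23)·(-132) = 4812; w1·w1 = (-3)·(-3) + (-26)·(-26) + (-23)·(-23) = 1214
λ ≈ 4812/1214 = 3.964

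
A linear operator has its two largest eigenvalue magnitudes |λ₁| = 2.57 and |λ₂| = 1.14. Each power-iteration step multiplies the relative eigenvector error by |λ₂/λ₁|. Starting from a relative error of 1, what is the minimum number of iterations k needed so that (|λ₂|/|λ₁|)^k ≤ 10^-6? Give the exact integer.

17

|λ₂/λ₁| = 1.14/2.57 = 0.44358
Need k ≥ ln(10^-6) / ln(0.44358) = -13.8155 / -0.8129 ≈ 16.996
Smallest integer k satisfying the bound: 17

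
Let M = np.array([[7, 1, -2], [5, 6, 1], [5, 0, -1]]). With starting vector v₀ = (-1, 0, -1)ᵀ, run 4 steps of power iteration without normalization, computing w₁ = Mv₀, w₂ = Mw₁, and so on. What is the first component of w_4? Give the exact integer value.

w1 = Mv₀ = (-5, -6, -4)
w2 = Mw1 = (-33, -65, -21)
w3 = Mw2 = (-254, -576, -144)
w4 = Mw3 = (-2066, -4870, -1126)
The requested component of w4 is -2066.

-2066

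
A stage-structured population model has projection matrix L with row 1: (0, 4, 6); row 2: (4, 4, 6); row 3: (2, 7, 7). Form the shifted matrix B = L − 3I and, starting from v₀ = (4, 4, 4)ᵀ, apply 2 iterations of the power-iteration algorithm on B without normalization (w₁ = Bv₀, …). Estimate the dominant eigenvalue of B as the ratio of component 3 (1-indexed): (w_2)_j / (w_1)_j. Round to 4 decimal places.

B = L − 3I has rows (-3, 4, 6); (4, 1, 6); (2, 7, 4)
w1 = Bv₀ = ((-3)·4 + 4·4 + 6·4; 4·4 + 1·4 + 6·4; 2·4 + 7·4 + 4·4) = (28, 44, 52)
w2 = Bw1 = ((-3)·28 + 4·44 + 6·52; 4·28 + 1·44 + 6·52; 2·28 + 7·44 + 4·52) = (404, 468, 572)
Ratio: 572/52 = 11.0000

μ ≈ 11.0000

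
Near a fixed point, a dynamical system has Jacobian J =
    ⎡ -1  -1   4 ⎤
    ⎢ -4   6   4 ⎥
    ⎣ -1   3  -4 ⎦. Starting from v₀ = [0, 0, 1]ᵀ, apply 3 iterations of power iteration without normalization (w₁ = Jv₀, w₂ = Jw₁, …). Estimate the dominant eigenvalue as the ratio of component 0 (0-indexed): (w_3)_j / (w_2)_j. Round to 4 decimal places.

λ ≈ -5.3333

w1 = Jv₀ = ((-1)·0 + (-1)·0 + 4·1; (-4)·0 + 6·0 + 4·1; (-1)·0 + 3·0 + (-4)·1) = (4, 4, -4)
w2 = Jw1 = ((-1)·4 + (-1)·4 + 4·(-4); (-4)·4 + 6·4 + 4·(-4); (-1)·4 + 3·4 + (-4)·(-4)) = (-24, -8, 24)
w3 = Jw2 = (128, 144, -96)
Ratio at component: 128 / -24 = -5.3333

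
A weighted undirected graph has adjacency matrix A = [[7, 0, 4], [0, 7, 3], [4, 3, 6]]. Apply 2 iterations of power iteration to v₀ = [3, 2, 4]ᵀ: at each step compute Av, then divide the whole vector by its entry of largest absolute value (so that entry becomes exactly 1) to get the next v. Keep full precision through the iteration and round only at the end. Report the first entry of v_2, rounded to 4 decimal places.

Av0 = (37.00000, 26.00000, 42.00000); divide by 42.00000 → v1 = (0.88095, 0.61905, 1.00000)
Av1 = (10.16667, 7.33333, 11.38095); divide by 11.38095 → v2 = (0.89331, 0.64435, 1.00000)
Requested entry of v2: 427/478 = 0.8933

0.8933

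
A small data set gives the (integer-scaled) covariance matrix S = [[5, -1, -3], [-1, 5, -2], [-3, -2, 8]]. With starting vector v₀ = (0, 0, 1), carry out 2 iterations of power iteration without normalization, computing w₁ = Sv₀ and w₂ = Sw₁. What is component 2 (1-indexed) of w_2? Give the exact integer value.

w1 = Sv₀ = (-3, -2, 8)
w2 = Sw1 = (-37, -23, 77)
The requested component of w2 is -23.

-23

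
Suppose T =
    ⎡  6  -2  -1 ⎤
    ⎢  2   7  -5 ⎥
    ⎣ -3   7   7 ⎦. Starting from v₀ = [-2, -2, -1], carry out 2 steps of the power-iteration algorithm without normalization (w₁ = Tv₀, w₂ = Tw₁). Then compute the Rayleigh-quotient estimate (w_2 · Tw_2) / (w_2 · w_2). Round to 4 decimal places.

7.3108

w1 = Tv₀ = (6·(-2) + (-2)·(-2) + (-1)·(-1); 2·(-2) + 7·(-2) + (-5)·(-1); (-3)·(-2) + 7·(-2) + 7·(-1)) = (-7, -13, -15)
w2 = Tw1 = (6·(-7) + (-2)·(-13) + (-1)·(-15); 2·(-7) + 7·(-13) + (-5)·(-15); (-3)·(-7) + 7·(-13) + 7·(-15)) = (-1, -30, -175)
Tw2 = (229, 663, -1432)
w2·Tw2 = (-1)·229 + (-30)·663 + (-175)·(-1432) = 230481; w2·w2 = (-1)·(-1) + (-30)·(-30) + (-175)·(-175) = 31526
λ ≈ 230481/31526 = 7.3108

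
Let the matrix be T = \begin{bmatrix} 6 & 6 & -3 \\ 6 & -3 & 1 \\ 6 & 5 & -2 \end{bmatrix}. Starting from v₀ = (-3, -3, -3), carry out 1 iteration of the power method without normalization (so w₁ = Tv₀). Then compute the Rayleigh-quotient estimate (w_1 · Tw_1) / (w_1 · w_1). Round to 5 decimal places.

w1 = Tv₀ = (6·(-3) + 6·(-3) + (-3)·(-3); 6·(-3) + (-3)·(-3) + 1·(-3); 6·(-3) + 5·(-3) + (-2)·(-3)) = (-27, -12, -27)
Tw1 = (-153, -153, -168)
w1·Tw1 = (-27)·(-153) + (-12)·(-153) + (-27)·(-168) = 10503; w1·w1 = (-27)·(-27) + (-12)·(-12) + (-27)·(-27) = 1602
λ ≈ 10503/1602 = 6.55618

λ ≈ 6.55618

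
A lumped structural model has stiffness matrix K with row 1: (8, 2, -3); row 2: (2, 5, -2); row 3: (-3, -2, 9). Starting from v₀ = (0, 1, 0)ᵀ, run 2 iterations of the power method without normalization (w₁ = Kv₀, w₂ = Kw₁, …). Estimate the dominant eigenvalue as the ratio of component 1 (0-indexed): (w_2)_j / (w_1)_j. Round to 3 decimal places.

λ ≈ 6.600

w1 = Kv₀ = (8·0 + 2·1 + (-3)·0; 2·0 + 5·1 + (-2)·0; (-3)·0 + (-2)·1 + 9·0) = (2, 5, -2)
w2 = Kw1 = (8·2 + 2·5 + (-3)·(-2); 2·2 + 5·5 + (-2)·(-2); (-3)·2 + (-2)·5 + 9·(-2)) = (32, 33, -34)
Ratio at component: 33 / 5 = 6.600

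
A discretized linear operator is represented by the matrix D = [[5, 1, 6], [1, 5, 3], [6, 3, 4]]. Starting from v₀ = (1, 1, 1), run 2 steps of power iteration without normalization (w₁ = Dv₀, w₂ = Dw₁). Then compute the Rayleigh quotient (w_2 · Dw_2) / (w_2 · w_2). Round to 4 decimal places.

w1 = Dv₀ = (5·1 + 1·1 + 6·1; 1·1 + 5·1 + 3·1; 6·1 + 3·1 + 4·1) = (12, 9, 13)
w2 = Dw1 = (5·12 + 1·9 + 6·13; 1·12 + 5·9 + 3·13; 6·12 + 3·9 + 4·13) = (147, 96, 151)
Dw2 = (1737, 1080, 1774)
w2·Dw2 = 147·1737 + 96·1080 + 151·1774 = 626893; w2·w2 = 147·147 + 96·96 + 151·151 = 53626
λ ≈ 626893/53626 = 11.6901

11.6901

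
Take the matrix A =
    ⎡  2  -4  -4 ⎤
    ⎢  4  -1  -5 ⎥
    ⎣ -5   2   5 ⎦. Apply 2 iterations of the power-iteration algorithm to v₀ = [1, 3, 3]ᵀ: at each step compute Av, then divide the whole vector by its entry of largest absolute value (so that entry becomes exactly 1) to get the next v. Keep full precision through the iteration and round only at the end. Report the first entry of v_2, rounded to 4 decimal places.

-0.3210

Av0 = (-22.00000, -14.00000, 16.00000); divide by -22.00000 → v1 = (1.00000, 0.63636, -0.72727)
Av1 = (2.36364, 7.00000, -7.36364); divide by -7.36364 → v2 = (-0.32099, -0.95062, 1.00000)
Requested entry of v2: -52/162 = -0.3210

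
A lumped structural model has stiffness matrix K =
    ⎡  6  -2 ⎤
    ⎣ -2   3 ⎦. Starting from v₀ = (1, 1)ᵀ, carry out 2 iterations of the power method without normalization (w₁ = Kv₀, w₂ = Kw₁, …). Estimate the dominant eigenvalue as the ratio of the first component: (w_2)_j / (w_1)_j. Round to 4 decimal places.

λ ≈ 5.5000

w1 = Kv₀ = (6·1 + (-2)·1; (-2)·1 + 3·1) = (4, 1)
w2 = Kw1 = (6·4 + (-2)·1; (-2)·4 + 3·1) = (22, -5)
Ratio at component: 22 / 4 = 5.5000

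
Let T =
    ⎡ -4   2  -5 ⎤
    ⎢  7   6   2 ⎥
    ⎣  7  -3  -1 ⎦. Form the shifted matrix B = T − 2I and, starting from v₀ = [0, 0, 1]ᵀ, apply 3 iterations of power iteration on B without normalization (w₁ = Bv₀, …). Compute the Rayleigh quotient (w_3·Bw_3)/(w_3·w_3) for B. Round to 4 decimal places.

μ ≈ -4.5030

B = T − 2I has rows (-6, 2, -5); (7, 4, 2); (7, -3, -3)
w1 = Bv₀ = ((-6)·0 + 2·0 + (-5)·1; 7·0 + 4·0 + 2·1; 7·0 + (-3)·0 + (-3)·1) = (-5, 2, -3)
w2 = Bw1 = ((-6)·(-5) + 2·2 + (-5)·(-3); 7·(-5) + 4·2 + 2·(-3); 7·(-5) + (-3)·2 + (-3)·(-3)) = (49, -33, -32)
w3 = Bw2 = (-200, 147, 538)
Bw3 = (-1196, 264, -3455)
w3·Bw3 = -1580782; w3·w3 = 351053; μ ≈ -1580782/351053 = -4.5030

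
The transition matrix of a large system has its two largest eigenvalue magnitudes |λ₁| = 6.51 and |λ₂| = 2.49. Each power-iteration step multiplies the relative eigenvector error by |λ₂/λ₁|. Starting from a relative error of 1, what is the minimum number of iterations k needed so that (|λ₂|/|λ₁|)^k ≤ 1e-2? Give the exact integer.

5

|λ₂/λ₁| = 2.49/6.51 = 0.38249
Need k ≥ ln(1e-2) / ln(0.38249) = -4.6052 / -0.9611 ≈ 4.792
Smallest integer k satisfying the bound: 5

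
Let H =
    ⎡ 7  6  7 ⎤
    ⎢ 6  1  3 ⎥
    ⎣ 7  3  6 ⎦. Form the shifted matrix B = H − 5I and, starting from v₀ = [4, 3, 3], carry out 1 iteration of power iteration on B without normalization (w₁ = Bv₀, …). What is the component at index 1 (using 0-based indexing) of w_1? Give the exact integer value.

21

B = H − 5I has rows (2, 6, 7); (6, -4, 3); (7, 3, 1)
w1 = Bv₀ = (47, 21, 40)
Requested component of w1: 21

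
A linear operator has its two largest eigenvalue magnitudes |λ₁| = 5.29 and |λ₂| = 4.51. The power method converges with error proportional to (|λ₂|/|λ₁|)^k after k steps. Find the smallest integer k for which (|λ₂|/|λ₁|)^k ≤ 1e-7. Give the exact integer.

102

|λ₂/λ₁| = 4.51/5.29 = 0.85255
Need k ≥ ln(1e-7) / ln(0.85255) = -16.1181 / -0.1595 ≈ 101.041
Smallest integer k satisfying the bound: 102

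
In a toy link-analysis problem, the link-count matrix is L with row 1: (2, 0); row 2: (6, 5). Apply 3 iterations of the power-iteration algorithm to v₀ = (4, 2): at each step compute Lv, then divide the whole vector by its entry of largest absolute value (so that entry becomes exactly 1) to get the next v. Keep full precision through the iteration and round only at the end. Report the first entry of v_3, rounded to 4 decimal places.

0.0270

Lv0 = (8.00000, 34.00000); divide by 34.00000 → v1 = (0.23529, 1.00000)
Lv1 = (0.47059, 6.41176); divide by 6.41176 → v2 = (0.07339, 1.00000)
Lv2 = (0.14679, 5.44037); divide by 5.44037 → v3 = (0.02698, 1.00000)
Requested entry of v3: 32/1186 = 0.0270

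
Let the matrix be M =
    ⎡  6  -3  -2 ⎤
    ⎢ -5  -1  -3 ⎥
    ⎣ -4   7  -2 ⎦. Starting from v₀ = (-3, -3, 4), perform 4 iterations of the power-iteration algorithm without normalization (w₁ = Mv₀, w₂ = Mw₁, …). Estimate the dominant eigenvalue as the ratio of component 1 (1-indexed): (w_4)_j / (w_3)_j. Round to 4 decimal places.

w1 = Mv₀ = (6·(-3) + (-3)·(-3) + (-2)·4; (-5)·(-3) + (-1)·(-3) + (-3)·4; (-4)·(-3) + 7·(-3) + (-2)·4) = (-17, 6, -17)
w2 = Mw1 = (6·(-17) + (-3)·6 + (-2)·(-17); (-5)·(-17) + (-1)·6 + (-3)·(-17); (-4)·(-17) + 7·6 + (-2)·(-17)) = (-86, 130, 144)
w3 = Mw2 = (-1194, -132, 966)
w4 = Mw3 = (-8700, 3204, 1920)
Ratio at component: -8700 / -1194 = 7.2864

λ ≈ 7.2864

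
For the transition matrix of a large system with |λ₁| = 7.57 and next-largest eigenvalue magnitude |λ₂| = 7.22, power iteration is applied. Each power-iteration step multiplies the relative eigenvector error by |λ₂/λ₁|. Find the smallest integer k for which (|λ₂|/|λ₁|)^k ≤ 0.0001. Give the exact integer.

|λ₂/λ₁| = 7.22/7.57 = 0.95376
Need k ≥ ln(0.0001) / ln(0.95376) = -9.2103 / -0.0473 ≈ 194.565
Smallest integer k satisfying the bound: 195

195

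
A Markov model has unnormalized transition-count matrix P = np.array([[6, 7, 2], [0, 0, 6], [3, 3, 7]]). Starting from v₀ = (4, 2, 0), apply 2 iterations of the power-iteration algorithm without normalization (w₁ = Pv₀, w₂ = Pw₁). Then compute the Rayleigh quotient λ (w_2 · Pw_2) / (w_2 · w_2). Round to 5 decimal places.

w1 = Pv₀ = (6·4 + 7·2 + 2·0; 0·4 + 0·2 + 6·0; 3·4 + 3·2 + 7·0) = (38, 0, 18)
w2 = Pw1 = (6·38 + 7·0 + 2·18; 0·38 + 0·0 + 6·18; 3·38 + 3·0 + 7·18) = (264, 108, 240)
Pw2 = (2820, 1440, 2796)
w2·Pw2 = 264·2820 + 108·1440 + 240·2796 = 1571040; w2·w2 = 264·264 + 108·108 + 240·240 = 138960
λ ≈ 1571040/138960 = 11.30570

11.30570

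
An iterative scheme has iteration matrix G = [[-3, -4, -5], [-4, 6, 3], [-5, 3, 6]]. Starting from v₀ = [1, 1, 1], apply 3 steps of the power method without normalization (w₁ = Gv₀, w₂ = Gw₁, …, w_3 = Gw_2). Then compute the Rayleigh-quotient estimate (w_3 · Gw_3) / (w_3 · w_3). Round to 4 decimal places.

11.1057

w1 = Gv₀ = ((-3)·1 + (-4)·1 + (-5)·1; (-4)·1 + 6·1 + 3·1; (-5)·1 + 3·1 + 6·1) = (-12, 5, 4)
w2 = Gw1 = ((-3)·(-12) + (-4)·5 + (-5)·4; (-4)·(-12) + 6·5 + 3·4; (-5)·(-12) + 3·5 + 6·4) = (-4, 90, 99)
w3 = Gw2 = (-843, 853, 884)
Gw3 = (-5303, 11142, 12078)
w3·Gw3 = (-843)·(-5303) + 853·11142 + 884·12078 = 24651507; w3·w3 = (-843)·(-843) + 853·853 + 884·884 = 2219714
λ ≈ 24651507/2219714 = 11.1057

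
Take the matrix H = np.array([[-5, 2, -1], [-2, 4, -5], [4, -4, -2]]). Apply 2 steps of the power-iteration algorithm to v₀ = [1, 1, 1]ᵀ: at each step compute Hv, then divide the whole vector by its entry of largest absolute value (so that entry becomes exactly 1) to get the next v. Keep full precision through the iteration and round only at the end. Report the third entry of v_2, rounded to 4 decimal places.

0.0000

Hv0 = (-4.00000, -3.00000, -2.00000); divide by -4.00000 → v1 = (1.00000, 0.75000, 0.50000)
Hv1 = (-4.00000, -1.50000, 0.00000); divide by -4.00000 → v2 = (1.00000, 0.37500, 0.00000)
Requested entry of v2: 0/16 = 0.0000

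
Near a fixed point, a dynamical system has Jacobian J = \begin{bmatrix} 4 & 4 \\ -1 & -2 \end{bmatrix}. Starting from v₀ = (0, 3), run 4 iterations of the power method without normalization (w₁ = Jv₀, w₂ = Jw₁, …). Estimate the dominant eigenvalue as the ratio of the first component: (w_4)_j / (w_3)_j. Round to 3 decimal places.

3.000

w1 = Jv₀ = (12, -6)
w2 = Jw1 = (24, 0)
w3 = Jw2 = (96, -24)
w4 = Jw3 = (288, -48)
Ratio at component: 288 / 96 = 3.000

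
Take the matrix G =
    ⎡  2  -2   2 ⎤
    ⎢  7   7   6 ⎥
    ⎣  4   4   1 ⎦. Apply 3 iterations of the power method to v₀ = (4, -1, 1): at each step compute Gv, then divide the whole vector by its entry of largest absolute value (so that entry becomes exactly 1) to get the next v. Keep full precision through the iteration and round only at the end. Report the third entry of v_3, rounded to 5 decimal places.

Gv0 = (12.000000, 27.000000, 13.000000); divide by 27.000000 → v1 = (0.444444, 1.000000, 0.481481)
Gv1 = (-0.148148, 13.000000, 6.259259); divide by 13.000000 → v2 = (-0.011396, 1.000000, 0.481481)
Gv2 = (-1.059829, 9.809117, 4.435897); divide by 9.809117 → v3 = (-0.108045, 1.000000, 0.452222)
Requested entry of v3: 1557/3443 = 0.45222

0.45222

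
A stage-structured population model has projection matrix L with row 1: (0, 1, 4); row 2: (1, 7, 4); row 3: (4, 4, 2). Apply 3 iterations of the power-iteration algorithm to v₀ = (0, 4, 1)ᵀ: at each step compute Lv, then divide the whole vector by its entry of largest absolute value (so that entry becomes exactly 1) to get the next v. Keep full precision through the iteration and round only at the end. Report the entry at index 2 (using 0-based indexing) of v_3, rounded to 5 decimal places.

0.67109

Lv0 = (8.000000, 32.000000, 18.000000); divide by 32.000000 → v1 = (0.250000, 1.000000, 0.562500)
Lv1 = (3.250000, 9.500000, 6.125000); divide by 9.500000 → v2 = (0.342105, 1.000000, 0.644737)
Lv2 = (3.578947, 9.921053, 6.657895); divide by 9.921053 → v3 = (0.360743, 1.000000, 0.671088)
Requested entry of v3: 2024/3016 = 0.67109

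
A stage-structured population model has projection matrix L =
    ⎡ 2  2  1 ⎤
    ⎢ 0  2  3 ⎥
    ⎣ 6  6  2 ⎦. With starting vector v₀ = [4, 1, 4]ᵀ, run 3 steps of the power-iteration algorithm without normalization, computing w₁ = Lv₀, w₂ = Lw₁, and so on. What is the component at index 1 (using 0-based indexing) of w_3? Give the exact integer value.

1016

w1 = Lv₀ = (2·4 + 2·1 + 1·4; 0·4 + 2·1 + 3·4; 6·4 + 6·1 + 2·4) = (14, 14, 38)
w2 = Lw1 = (2·14 + 2·14 + 1·38; 0·14 + 2·14 + 3·38; 6·14 + 6·14 + 2·38) = (94, 142, 244)
w3 = Lw2 = (716, 1016, 1904)
The requested component of w3 is 1016.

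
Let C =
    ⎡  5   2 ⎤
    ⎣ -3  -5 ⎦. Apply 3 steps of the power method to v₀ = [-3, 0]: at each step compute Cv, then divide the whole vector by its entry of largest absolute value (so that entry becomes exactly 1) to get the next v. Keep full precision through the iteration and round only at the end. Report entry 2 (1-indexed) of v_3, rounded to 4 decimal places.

-0.6000

Cv0 = (-15.00000, 9.00000); divide by -15.00000 → v1 = (1.00000, -0.60000)
Cv1 = (3.80000, 0.00000); divide by 3.80000 → v2 = (1.00000, 0.00000)
Cv2 = (5.00000, -3.00000); divide by 5.00000 → v3 = (1.00000, -0.60000)
Requested entry of v3: 171/-285 = -0.6000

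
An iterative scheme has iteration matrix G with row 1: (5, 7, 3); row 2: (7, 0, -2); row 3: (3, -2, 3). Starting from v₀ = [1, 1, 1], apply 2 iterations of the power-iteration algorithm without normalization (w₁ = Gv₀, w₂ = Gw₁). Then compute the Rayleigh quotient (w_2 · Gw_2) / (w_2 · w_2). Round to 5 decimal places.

λ ≈ 9.91967

w1 = Gv₀ = (15, 5, 4)
w2 = Gw1 = (122, 97, 47)
Gw2 = (1430, 760, 313)
w2·Gw2 = 122·1430 + 97·760 + 47·313 = 262891; w2·w2 = 122·122 + 97·97 + 47·47 = 26502
λ ≈ 262891/26502 = 9.91967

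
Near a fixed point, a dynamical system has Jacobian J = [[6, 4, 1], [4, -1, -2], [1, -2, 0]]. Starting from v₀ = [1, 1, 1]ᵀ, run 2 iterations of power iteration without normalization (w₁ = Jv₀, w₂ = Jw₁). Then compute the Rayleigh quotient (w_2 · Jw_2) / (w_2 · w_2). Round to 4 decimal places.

λ ≈ 7.4273

w1 = Jv₀ = (6·1 + 4·1 + 1·1; 4·1 + (-1)·1 + (-2)·1; 1·1 + (-2)·1 + 0·1) = (11, 1, -1)
w2 = Jw1 = (6·11 + 4·1 + 1·(-1); 4·11 + (-1)·1 + (-2)·(-1); 1·11 + (-2)·1 + 0·(-1)) = (69, 45, 9)
Jw2 = (603, 213, -21)
w2·Jw2 = 69·603 + 45·213 + 9·(-21) = 51003; w2·w2 = 69·69 + 45·45 + 9·9 = 6867
λ ≈ 51003/6867 = 7.4273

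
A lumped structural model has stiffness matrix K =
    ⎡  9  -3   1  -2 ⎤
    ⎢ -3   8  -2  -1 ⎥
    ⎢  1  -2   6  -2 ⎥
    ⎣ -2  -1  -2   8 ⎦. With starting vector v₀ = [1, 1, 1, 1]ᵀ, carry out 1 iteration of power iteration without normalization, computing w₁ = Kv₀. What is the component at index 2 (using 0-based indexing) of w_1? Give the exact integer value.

w1 = Kv₀ = (9·1 + (-3)·1 + 1·1 + (-2)·1; (-3)·1 + 8·1 + (-2)·1 + (-1)·1; 1·1 + (-2)·1 + 6·1 + (-2)·1; (-2)·1 + (-1)·1 + (-2)·1 + 8·1) = (5, 2, 3, 3)
The requested component of w1 is 3.

3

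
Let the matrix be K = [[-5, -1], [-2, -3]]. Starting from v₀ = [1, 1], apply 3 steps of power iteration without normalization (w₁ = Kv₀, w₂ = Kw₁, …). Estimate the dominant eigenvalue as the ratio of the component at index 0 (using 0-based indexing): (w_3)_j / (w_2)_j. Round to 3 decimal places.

w1 = Kv₀ = ((-5)·1 + (-1)·1; (-2)·1 + (-3)·1) = (-6, -5)
w2 = Kw1 = ((-5)·(-6) + (-1)·(-5); (-2)·(-6) + (-3)·(-5)) = (35, 27)
w3 = Kw2 = (-202, -151)
Ratio at component: -202 / 35 = -5.771

-5.771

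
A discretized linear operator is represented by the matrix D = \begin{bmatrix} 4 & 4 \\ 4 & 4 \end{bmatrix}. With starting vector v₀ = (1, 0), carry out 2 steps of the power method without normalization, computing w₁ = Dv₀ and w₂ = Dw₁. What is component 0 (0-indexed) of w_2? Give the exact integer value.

32

w1 = Dv₀ = (4, 4)
w2 = Dw1 = (32, 32)
The requested component of w2 is 32.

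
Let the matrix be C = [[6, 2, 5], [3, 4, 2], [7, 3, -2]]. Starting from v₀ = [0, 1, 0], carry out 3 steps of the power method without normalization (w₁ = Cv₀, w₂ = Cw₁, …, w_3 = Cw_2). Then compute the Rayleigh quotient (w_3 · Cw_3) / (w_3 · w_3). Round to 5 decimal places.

w1 = Cv₀ = (6·0 + 2·1 + 5·0; 3·0 + 4·1 + 2·0; 7·0 + 3·1 + (-2)·0) = (2, 4, 3)
w2 = Cw1 = (6·2 + 2·4 + 5·3; 3·2 + 4·4 + 2·3; 7·2 + 3·4 + (-2)·3) = (35, 28, 20)
w3 = Cw2 = (366, 257, 289)
Cw3 = (4155, 2704, 2755)
w3·Cw3 = 366·4155 + 257·2704 + 289·2755 = 3011853; w3·w3 = 366·366 + 257·257 + 289·289 = 283526
λ ≈ 3011853/283526 = 10.62285

10.62285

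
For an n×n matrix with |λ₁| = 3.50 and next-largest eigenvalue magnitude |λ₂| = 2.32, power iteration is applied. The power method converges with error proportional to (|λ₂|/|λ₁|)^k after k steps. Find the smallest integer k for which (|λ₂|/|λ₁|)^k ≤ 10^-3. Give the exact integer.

|λ₂/λ₁| = 2.32/3.50 = 0.66286
Need k ≥ ln(10^-3) / ln(0.66286) = -6.9078 / -0.4112 ≈ 16.799
Smallest integer k satisfying the bound: 17

17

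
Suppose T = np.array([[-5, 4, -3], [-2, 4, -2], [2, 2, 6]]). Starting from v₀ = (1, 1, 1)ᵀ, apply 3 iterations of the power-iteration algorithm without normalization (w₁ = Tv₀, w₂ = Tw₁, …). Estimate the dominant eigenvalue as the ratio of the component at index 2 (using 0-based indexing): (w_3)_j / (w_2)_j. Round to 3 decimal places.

λ ≈ 5.154

w1 = Tv₀ = (-4, 0, 10)
w2 = Tw1 = (-10, -12, 52)
w3 = Tw2 = (-154, -132, 268)
Ratio at component: 268 / 52 = 5.154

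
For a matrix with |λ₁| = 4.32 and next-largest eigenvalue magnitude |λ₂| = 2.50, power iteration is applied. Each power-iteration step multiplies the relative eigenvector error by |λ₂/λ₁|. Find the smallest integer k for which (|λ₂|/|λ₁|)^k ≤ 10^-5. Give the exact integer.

22

|λ₂/λ₁| = 2.50/4.32 = 0.57870
Need k ≥ ln(10^-5) / ln(0.57870) = -11.5129 / -0.5470 ≈ 21.049
Smallest integer k satisfying the bound: 22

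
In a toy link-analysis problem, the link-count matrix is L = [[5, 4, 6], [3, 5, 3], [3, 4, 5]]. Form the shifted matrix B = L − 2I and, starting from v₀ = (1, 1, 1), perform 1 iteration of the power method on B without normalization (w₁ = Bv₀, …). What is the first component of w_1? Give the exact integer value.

B = L − 2I has rows (3, 4, 6); (3, 3, 3); (3, 4, 3)
w1 = Bv₀ = (13, 9, 10)
Requested component of w1: 13

13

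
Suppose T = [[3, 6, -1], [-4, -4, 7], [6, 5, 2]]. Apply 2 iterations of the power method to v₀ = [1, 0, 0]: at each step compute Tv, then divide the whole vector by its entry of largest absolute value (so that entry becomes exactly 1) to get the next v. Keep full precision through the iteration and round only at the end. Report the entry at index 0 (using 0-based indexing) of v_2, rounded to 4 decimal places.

-0.4565

Tv0 = (3.00000, -4.00000, 6.00000); divide by 6.00000 → v1 = (0.50000, -0.66667, 1.00000)
Tv1 = (-3.50000, 7.66667, 1.66667); divide by 7.66667 → v2 = (-0.45652, 1.00000, 0.21739)
Requested entry of v2: -21/46 = -0.4565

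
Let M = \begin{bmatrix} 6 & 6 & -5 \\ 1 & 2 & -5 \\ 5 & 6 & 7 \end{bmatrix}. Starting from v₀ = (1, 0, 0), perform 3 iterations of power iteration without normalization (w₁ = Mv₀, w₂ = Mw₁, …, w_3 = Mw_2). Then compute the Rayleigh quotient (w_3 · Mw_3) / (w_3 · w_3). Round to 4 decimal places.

6.8543

w1 = Mv₀ = (6, 1, 5)
w2 = Mw1 = (17, -17, 71)
w3 = Mw2 = (-355, -372, 480)
Mw3 = (-6762, -3499, -647)
w3·Mw3 = (-355)·(-6762) + (-372)·(-3499) + 480·(-647) = 3391578; w3·w3 = (-355)·(-355) + (-372)·(-372) + 480·480 = 494809
λ ≈ 3391578/494809 = 6.8543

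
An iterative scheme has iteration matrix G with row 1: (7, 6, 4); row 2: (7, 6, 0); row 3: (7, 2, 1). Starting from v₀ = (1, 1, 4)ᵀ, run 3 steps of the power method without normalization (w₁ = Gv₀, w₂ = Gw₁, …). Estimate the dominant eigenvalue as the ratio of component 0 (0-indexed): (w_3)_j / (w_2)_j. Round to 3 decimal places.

14.970

w1 = Gv₀ = (29, 13, 13)
w2 = Gw1 = (333, 281, 242)
w3 = Gw2 = (4985, 4017, 3135)
Ratio at component: 4985 / 333 = 14.970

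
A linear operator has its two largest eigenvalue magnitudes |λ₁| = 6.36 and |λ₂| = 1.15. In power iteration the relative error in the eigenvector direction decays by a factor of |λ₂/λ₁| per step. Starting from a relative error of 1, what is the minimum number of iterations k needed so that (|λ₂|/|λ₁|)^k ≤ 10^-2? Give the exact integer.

|λ₂/λ₁| = 1.15/6.36 = 0.18082
Need k ≥ ln(10^-2) / ln(0.18082) = -4.6052 / -1.7103 ≈ 2.693
Smallest integer k satisfying the bound: 3

3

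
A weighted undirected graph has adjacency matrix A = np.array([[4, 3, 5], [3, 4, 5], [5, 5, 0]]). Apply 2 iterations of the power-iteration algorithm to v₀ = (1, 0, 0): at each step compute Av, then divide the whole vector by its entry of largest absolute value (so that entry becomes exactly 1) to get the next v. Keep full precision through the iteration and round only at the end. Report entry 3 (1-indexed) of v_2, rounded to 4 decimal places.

Av0 = (4.00000, 3.00000, 5.00000); divide by 5.00000 → v1 = (0.80000, 0.60000, 1.00000)
Av1 = (10.00000, 9.80000, 7.00000); divide by 10.00000 → v2 = (1.00000, 0.98000, 0.70000)
Requested entry of v2: 35/50 = 0.7000

0.7000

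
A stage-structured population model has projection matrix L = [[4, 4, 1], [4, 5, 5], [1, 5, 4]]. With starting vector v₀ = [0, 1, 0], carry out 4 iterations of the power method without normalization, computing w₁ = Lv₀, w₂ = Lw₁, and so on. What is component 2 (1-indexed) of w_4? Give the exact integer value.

w1 = Lv₀ = (4·0 + 4·1 + 1·0; 4·0 + 5·1 + 5·0; 1·0 + 5·1 + 4·0) = (4, 5, 5)
w2 = Lw1 = (4·4 + 4·5 + 1·5; 4·4 + 5·5 + 5·5; 1·4 + 5·5 + 4·5) = (41, 66, 49)
w3 = Lw2 = (477, 739, 567)
w4 = Lw3 = (5431, 8438, 6440)
The requested component of w4 is 8438.

8438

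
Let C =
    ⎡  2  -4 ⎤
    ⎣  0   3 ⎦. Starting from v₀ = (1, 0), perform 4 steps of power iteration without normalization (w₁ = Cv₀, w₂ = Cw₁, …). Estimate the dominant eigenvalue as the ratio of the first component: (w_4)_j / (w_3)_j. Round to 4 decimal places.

λ ≈ 2.0000

w1 = Cv₀ = (2, 0)
w2 = Cw1 = (4, 0)
w3 = Cw2 = (8, 0)
w4 = Cw3 = (16, 0)
Ratio at component: 16 / 8 = 2.0000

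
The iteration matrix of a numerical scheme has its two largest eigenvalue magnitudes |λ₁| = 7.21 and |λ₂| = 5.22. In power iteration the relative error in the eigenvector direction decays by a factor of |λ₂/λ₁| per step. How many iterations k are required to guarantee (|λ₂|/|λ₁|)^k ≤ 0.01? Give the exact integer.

15

|λ₂/λ₁| = 5.22/7.21 = 0.72399
Need k ≥ ln(0.01) / ln(0.72399) = -4.6052 / -0.3230 ≈ 14.259
Smallest integer k satisfying the bound: 15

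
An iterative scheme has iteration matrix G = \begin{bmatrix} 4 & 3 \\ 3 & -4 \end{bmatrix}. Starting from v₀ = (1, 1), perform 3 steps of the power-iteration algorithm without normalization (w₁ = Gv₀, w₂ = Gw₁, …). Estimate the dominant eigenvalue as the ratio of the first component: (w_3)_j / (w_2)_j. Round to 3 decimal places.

7.000

w1 = Gv₀ = (7, -1)
w2 = Gw1 = (25, 25)
w3 = Gw2 = (175, -25)
Ratio at component: 175 / 25 = 7.000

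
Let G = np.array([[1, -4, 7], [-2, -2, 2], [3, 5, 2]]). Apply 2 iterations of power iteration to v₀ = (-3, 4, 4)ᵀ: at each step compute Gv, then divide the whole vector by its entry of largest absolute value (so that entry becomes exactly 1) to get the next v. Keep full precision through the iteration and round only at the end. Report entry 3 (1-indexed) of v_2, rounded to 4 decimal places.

0.8051

Gv0 = (9.00000, 6.00000, 19.00000); divide by 19.00000 → v1 = (0.47368, 0.31579, 1.00000)
Gv1 = (6.21053, 0.42105, 5.00000); divide by 6.21053 → v2 = (1.00000, 0.06780, 0.80508)
Requested entry of v2: 95/118 = 0.8051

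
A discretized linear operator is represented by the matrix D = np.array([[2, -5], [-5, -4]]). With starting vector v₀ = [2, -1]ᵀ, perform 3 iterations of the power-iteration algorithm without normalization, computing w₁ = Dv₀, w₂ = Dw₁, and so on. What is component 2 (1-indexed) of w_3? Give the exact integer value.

-156

w1 = Dv₀ = (2·2 + (-5)·(-1); (-5)·2 + (-4)·(-1)) = (9, -6)
w2 = Dw1 = (2·9 + (-5)·(-6); (-5)·9 + (-4)·(-6)) = (48, -21)
w3 = Dw2 = (201, -156)
The requested component of w3 is -156.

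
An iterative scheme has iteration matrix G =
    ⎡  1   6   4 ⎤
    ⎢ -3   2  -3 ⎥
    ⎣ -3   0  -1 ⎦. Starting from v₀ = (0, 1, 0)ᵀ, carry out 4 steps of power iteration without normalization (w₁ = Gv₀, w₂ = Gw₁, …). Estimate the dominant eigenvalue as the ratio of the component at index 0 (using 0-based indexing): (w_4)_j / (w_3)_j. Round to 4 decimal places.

w1 = Gv₀ = (6, 2, 0)
w2 = Gw1 = (18, -14, -18)
w3 = Gw2 = (-138, -28, -36)
w4 = Gw3 = (-450, 466, 450)
Ratio at component: -450 / -138 = 3.2609

λ ≈ 3.2609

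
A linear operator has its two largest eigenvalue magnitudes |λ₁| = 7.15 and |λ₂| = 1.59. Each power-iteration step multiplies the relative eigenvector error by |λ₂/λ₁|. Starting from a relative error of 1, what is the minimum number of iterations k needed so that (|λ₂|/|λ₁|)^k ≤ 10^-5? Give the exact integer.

8

|λ₂/λ₁| = 1.59/7.15 = 0.22238
Need k ≥ ln(10^-5) / ln(0.22238) = -11.5129 / -1.5034 ≈ 7.658
Smallest integer k satisfying the bound: 8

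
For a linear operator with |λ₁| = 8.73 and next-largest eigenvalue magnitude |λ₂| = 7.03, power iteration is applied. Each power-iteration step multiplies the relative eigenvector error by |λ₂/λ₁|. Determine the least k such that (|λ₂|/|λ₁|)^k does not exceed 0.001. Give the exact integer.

|λ₂/λ₁| = 7.03/8.73 = 0.80527
Need k ≥ ln(0.001) / ln(0.80527) = -6.9078 / -0.2166 ≈ 31.895
Smallest integer k satisfying the bound: 32

32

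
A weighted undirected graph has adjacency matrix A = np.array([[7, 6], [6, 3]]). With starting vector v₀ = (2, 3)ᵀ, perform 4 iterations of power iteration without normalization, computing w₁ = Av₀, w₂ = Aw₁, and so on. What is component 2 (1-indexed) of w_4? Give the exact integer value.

32475

w1 = Av₀ = (7·2 + 6·3; 6·2 + 3·3) = (32, 21)
w2 = Aw1 = (7·32 + 6·21; 6·32 + 3·21) = (350, 255)
w3 = Aw2 = (3980, 2865)
w4 = Aw3 = (45050, 32475)
The requested component of w4 is 32475.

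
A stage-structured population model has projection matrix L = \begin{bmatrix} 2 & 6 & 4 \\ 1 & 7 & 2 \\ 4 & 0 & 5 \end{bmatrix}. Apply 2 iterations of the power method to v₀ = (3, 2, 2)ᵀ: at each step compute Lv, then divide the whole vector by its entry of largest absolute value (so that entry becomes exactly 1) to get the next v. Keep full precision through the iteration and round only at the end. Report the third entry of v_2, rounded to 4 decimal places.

0.8045

Lv0 = (26.00000, 21.00000, 22.00000); divide by 26.00000 → v1 = (1.00000, 0.80769, 0.84615)
Lv1 = (10.23077, 8.34615, 8.23077); divide by 10.23077 → v2 = (1.00000, 0.81579, 0.80451)
Requested entry of v2: 214/266 = 0.8045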